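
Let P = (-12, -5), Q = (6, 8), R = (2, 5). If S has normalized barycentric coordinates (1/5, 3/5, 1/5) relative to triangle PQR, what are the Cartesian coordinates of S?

S = (1/5)·P + (3/5)·Q + (1/5)·R.
x-coordinate: (1/5)·(-12) + (3/5)·6 + (1/5)·2 = 8/5.
y-coordinate: (1/5)·(-5) + (3/5)·8 + (1/5)·5 = 24/5.

(8/5, 24/5)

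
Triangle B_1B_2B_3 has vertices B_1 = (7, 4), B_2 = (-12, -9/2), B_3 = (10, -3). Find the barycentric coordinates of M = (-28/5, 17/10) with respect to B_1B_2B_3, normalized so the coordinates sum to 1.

(4/5, 3/5, -2/5)

Signed area of the reference triangle: [B_1B_2B_3] = ½·(7·(-9/2−(-3)) + (-12)·(-3−4) + 10·(4−(-9/2))) = ½·(-21/2 + 84 + 85) = 317/4.
[MB_2B_3] = ½·((-28/5)·(-9/2−(-3)) + (-12)·(-3−(17/10)) + 10·(17/10−(-9/2))) = ½·(42/5 + 282/5 + 62) = 317/5, so the B_1-coordinate is (317/5)/(317/4) = 4/5.
[B_1MB_3] = ½·(7·(17/10−(-3)) + (-28/5)·(-3−4) + 10·(4−(17/10))) = ½·(329/10 + 196/5 + 23) = 951/20, so the B_2-coordinate is 3/5.
[B_1B_2M] = ½·(7·(-9/2−(17/10)) + (-12)·(17/10−4) + (-28/5)·(4−(-9/2))) = ½·(-217/5 + 138/5 − 238/5) = -317/10, so the B_3-coordinate is -2/5.
Check: 4/5 + 3/5 − 2/5 = 1.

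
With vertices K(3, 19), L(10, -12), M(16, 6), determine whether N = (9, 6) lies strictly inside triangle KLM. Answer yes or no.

yes

Barycentric coordinates of N: (21/52, 7/24, 95/312).
The three coordinates are positive, positive, positive; a point is interior exactly when all three are positive.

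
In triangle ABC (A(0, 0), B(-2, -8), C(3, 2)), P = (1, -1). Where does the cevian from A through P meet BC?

Barycentric coordinates of P with respect to ABC: (1/4, 1/4, 1/2).
On side BC the A-coordinate is zero; dropping P's A-weight 1/4 and renormalizing the remaining 1/4 : 1/2 gives weights 1/3, 2/3 on B, C.
Q = (1/3)·(-2, -8) + (2/3)·(3, 2) = (4/3, -4/3).

(4/3, -4/3)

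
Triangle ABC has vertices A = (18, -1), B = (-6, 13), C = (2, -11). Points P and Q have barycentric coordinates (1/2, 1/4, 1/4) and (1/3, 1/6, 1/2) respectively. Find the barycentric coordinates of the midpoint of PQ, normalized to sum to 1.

Since both coordinate triples sum to 1, the midpoint's barycentrics are the componentwise average.
(1/2+1/3)/2 = 5/12; similarly 5/24 and 3/8.

(5/12, 5/24, 3/8)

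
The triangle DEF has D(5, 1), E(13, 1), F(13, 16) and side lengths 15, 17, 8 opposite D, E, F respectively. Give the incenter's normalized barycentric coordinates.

(3/8, 17/40, 1/5)

The incenter has barycentric coordinates proportional to the opposite side lengths: (15 : 17 : 8).
Normalizing by 15+17+8 = 40 gives (3/8, 17/40, 1/5).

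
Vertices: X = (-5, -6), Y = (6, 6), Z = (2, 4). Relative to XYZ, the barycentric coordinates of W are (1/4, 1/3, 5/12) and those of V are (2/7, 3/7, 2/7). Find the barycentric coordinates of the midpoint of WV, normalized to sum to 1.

Since both coordinate triples sum to 1, the midpoint's barycentrics are the componentwise average.
(1/4+2/7)/2 = 15/56; similarly 8/21 and 59/168.

(15/56, 8/21, 59/168)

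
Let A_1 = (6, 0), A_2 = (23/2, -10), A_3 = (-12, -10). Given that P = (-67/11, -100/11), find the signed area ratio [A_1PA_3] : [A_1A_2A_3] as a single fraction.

[A_1A_2A_3] = ½·(6·(-10−(-10)) + (23/2)·(-10−0) + (-12)·(0−(-10))) = ½·(0 − 115 − 120) = -235/2.
[A_1PA_3] = ½·(6·(-100/11−(-10)) + (-67/11)·(-10−0) + (-12)·(0−(-100/11))) = ½·(60/11 + 670/11 − 1200/11) = -235/11, so the ratio is (-235/11)/(-235/2) = 2/11.

2/11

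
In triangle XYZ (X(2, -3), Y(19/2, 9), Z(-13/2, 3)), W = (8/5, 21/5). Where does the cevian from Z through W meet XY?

Barycentric coordinates of W with respect to XYZ: (1/5, 2/5, 2/5).
On side XY the Z-coordinate is zero; dropping W's Z-weight 2/5 and renormalizing the remaining 1/5 : 2/5 gives weights 1/3, 2/3 on X, Y.
V = (1/3)·(2, -3) + (2/3)·(19/2, 9) = (7, 5).

(7, 5)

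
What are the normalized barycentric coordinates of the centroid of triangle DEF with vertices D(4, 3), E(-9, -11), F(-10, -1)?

The centroid is the average of the vertices, so each weight is 1/3.

(1/3, 1/3, 1/3)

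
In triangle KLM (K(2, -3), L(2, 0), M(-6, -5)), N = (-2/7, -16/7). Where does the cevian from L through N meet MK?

(-2, -4)

Barycentric coordinates of N with respect to KLM: (2/7, 3/7, 2/7).
On side MK the L-coordinate is zero; dropping N's L-weight 3/7 and renormalizing the remaining 2/7 : 2/7 gives weights 1/2, 1/2 on M, K.
J = (1/2)·(-6, -5) + (1/2)·(2, -3) = (-2, -4).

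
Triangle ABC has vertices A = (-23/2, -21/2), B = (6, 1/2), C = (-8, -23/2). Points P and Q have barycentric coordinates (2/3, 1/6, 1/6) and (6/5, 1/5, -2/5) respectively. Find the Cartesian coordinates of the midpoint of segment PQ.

(-87/10, -251/30)

Barycentric coordinates of the midpoint are the average: (14/15, 11/60, -7/60).
Converting: (14/15)·A + (11/60)·B + (-7/60)·C = (-87/10, -251/30).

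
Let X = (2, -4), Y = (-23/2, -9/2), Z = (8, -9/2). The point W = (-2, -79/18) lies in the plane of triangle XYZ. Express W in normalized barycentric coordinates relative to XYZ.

(2/9, 4/9, 1/3)

Signed area of the reference triangle: [XYZ] = ½·(2·(-9/2−(-9/2)) + (-23/2)·(-9/2−(-4)) + 8·(-4−(-9/2))) = ½·(0 + 23/4 + 4) = 39/8.
[WYZ] = ½·((-2)·(-9/2−(-9/2)) + (-23/2)·(-9/2−(-79/18)) + 8·(-79/18−(-9/2))) = ½·(0 + 23/18 + 8/9) = 13/12, so the X-coordinate is (13/12)/(39/8) = 2/9.
[XWZ] = ½·(2·(-79/18−(-9/2)) + (-2)·(-9/2−(-4)) + 8·(-4−(-79/18))) = ½·(2/9 + 1 + 28/9) = 13/6, so the Y-coordinate is 4/9.
[XYW] = ½·(2·(-9/2−(-79/18)) + (-23/2)·(-79/18−(-4)) + (-2)·(-4−(-9/2))) = ½·(-2/9 + 161/36 − 1) = 13/8, so the Z-coordinate is 1/3.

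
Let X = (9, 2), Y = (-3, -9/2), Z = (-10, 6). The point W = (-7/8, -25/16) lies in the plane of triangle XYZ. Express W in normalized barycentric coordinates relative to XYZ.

(1/4, 5/8, 1/8)

Signed area of the reference triangle: [XYZ] = ½·(9·(-9/2−6) + (-3)·(6−2) + (-10)·(2−(-9/2))) = ½·(-189/2 − 12 − 65) = -343/4.
[WYZ] = ½·((-7/8)·(-9/2−6) + (-3)·(6−(-25/16)) + (-10)·(-25/16−(-9/2))) = ½·(147/16 − 363/16 − 235/8) = -343/16, so the X-coordinate is (-343/16)/(-343/4) = 1/4.
[XWZ] = ½·(9·(-25/16−6) + (-7/8)·(6−2) + (-10)·(2−(-25/16))) = ½·(-1089/16 − 7/2 − 285/8) = -1715/32, so the Y-coordinate is 5/8.
[XYW] = ½·(9·(-9/2−(-25/16)) + (-3)·(-25/16−2) + (-7/8)·(2−(-9/2))) = ½·(-423/16 + 171/16 − 91/16) = -343/32, so the Z-coordinate is 1/8.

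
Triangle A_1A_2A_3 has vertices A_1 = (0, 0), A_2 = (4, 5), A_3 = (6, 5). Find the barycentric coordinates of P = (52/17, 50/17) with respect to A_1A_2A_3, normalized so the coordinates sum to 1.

Signed area of the reference triangle: [A_1A_2A_3] = ½·(0·(5−5) + 4·(5−0) + 6·(0−5)) = ½·(0 + 20 − 30) = -5.
[PA_2A_3] = ½·((52/17)·(5−5) + 4·(5−(50/17)) + 6·(50/17−5)) = ½·(0 + 140/17 − 210/17) = -35/17, so the A_1-coordinate is (-35/17)/(-5) = 7/17.
[A_1PA_3] = ½·(0·(50/17−5) + (52/17)·(5−0) + 6·(0−(50/17))) = ½·(0 + 260/17 − 300/17) = -20/17, so the A_2-coordinate is 4/17.
[A_1A_2P] = ½·(0·(5−(50/17)) + 4·(50/17−0) + (52/17)·(0−5)) = ½·(0 + 200/17 − 260/17) = -30/17, so the A_3-coordinate is 6/17.
Check: 7/17 + 4/17 + 6/17 = 1.

(7/17, 4/17, 6/17)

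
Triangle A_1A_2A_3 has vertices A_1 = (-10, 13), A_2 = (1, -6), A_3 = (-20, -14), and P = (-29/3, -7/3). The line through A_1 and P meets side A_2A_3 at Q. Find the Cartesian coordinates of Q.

Barycentric coordinates of P with respect to A_1A_2A_3: (1/3, 1/3, 1/3).
On side A_2A_3 the A_1-coordinate is zero; dropping P's A_1-weight 1/3 and renormalizing the remaining 1/3 : 1/3 gives weights 1/2, 1/2 on A_2, A_3.
Q = (1/2)·(1, -6) + (1/2)·(-20, -14) = (-19/2, -10).

(-19/2, -10)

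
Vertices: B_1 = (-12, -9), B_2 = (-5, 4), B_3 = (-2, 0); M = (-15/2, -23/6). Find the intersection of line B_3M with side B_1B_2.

(-41/4, -23/4)

Barycentric coordinates of M with respect to B_1B_2B_3: (1/2, 1/6, 1/3).
On side B_1B_2 the B_3-coordinate is zero; dropping M's B_3-weight 1/3 and renormalizing the remaining 1/2 : 1/6 gives weights 3/4, 1/4 on B_1, B_2.
N = (3/4)·(-12, -9) + (1/4)·(-5, 4) = (-41/4, -23/4).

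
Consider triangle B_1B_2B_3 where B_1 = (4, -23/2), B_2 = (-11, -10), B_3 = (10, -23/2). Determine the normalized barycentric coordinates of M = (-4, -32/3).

Signed area of the reference triangle: [B_1B_2B_3] = ½·(4·(-10−(-23/2)) + (-11)·(-23/2−(-23/2)) + 10·(-23/2−(-10))) = ½·(6 + 0 − 15) = -9/2.
[MB_2B_3] = ½·((-4)·(-10−(-23/2)) + (-11)·(-23/2−(-32/3)) + 10·(-32/3−(-10))) = ½·(-6 + 55/6 − 20/3) = -7/4, so the B_1-coordinate is (-7/4)/(-9/2) = 7/18.
[B_1MB_3] = ½·(4·(-32/3−(-23/2)) + (-4)·(-23/2−(-23/2)) + 10·(-23/2−(-32/3))) = ½·(10/3 + 0 − 25/3) = -5/2, so the B_2-coordinate is 5/9.
[B_1B_2M] = ½·(4·(-10−(-32/3)) + (-11)·(-32/3−(-23/2)) + (-4)·(-23/2−(-10))) = ½·(8/3 − 55/6 + 6) = -1/4, so the B_3-coordinate is 1/18.

(7/18, 5/9, 1/18)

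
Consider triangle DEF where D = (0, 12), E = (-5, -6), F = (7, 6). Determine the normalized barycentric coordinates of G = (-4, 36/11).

(7/11, 6/11, -2/11)

Signed area of the reference triangle: [DEF] = ½·(0·(-6−6) + (-5)·(6−12) + 7·(12−(-6))) = ½·(0 + 30 + 126) = 78.
[GEF] = ½·((-4)·(-6−6) + (-5)·(6−(36/11)) + 7·(36/11−(-6))) = ½·(48 − 150/11 + 714/11) = 546/11, so the D-coordinate is (546/11)/78 = 7/11.
[DGF] = ½·(0·(36/11−6) + (-4)·(6−12) + 7·(12−(36/11))) = ½·(0 + 24 + 672/11) = 468/11, so the E-coordinate is 6/11.
[DEG] = ½·(0·(-6−(36/11)) + (-5)·(36/11−12) + (-4)·(12−(-6))) = ½·(0 + 480/11 − 72) = -156/11, so the F-coordinate is -2/11.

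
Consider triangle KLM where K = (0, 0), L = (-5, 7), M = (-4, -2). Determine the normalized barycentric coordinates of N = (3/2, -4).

(5/4, -1/2, 1/4)

Signed area of the reference triangle: [KLM] = ½·(0·(7−(-2)) + (-5)·(-2−0) + (-4)·(0−7)) = ½·(0 + 10 + 28) = 19.
[NLM] = ½·((3/2)·(7−(-2)) + (-5)·(-2−(-4)) + (-4)·(-4−7)) = ½·(27/2 − 10 + 44) = 95/4, so the K-coordinate is (95/4)/19 = 5/4.
[KNM] = ½·(0·(-4−(-2)) + (3/2)·(-2−0) + (-4)·(0−(-4))) = ½·(0 − 3 − 16) = -19/2, so the L-coordinate is -1/2.
[KLN] = ½·(0·(7−(-4)) + (-5)·(-4−0) + (3/2)·(0−7)) = ½·(0 + 20 − 21/2) = 19/4, so the M-coordinate is 1/4.
Check: 5/4 − 1/2 + 1/4 = 1.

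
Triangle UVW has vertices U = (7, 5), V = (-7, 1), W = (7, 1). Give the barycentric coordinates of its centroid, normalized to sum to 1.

(1/3, 1/3, 1/3)

The centroid is the average of the vertices, so each weight is 1/3.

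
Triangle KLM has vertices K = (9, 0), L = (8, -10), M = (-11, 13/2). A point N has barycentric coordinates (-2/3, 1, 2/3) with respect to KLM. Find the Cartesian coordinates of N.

N = (-2/3)·K + 1·L + (2/3)·M.
x-coordinate: (-2/3)·9 + 1·8 + (2/3)·(-11) = -16/3.
y-coordinate: (-2/3)·0 + 1·(-10) + (2/3)·(13/2) = -17/3.

(-16/3, -17/3)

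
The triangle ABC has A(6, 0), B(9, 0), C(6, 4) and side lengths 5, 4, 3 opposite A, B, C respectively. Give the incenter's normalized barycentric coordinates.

(5/12, 1/3, 1/4)

The incenter has barycentric coordinates proportional to the opposite side lengths: (5 : 4 : 3).
Normalizing by 5+4+3 = 12 gives (5/12, 1/3, 1/4).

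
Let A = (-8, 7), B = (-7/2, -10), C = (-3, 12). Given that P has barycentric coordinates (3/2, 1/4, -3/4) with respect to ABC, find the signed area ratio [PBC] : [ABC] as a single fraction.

3/2

The signed ratio [PBC]/[ABC] equals the barycentric coordinate of P at vertex A, which is 3/2.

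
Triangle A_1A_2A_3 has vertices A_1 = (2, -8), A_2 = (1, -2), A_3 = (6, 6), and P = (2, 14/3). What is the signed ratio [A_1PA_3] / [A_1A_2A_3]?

4/3

[A_1A_2A_3] = ½·(2·(-2−6) + 1·(6−(-8)) + 6·(-8−(-2))) = ½·(-16 + 14 − 36) = -19.
[A_1PA_3] = ½·(2·(14/3−6) + 2·(6−(-8)) + 6·(-8−(14/3))) = ½·(-8/3 + 28 − 76) = -76/3, so the ratio is (-76/3)/(-19) = 4/3.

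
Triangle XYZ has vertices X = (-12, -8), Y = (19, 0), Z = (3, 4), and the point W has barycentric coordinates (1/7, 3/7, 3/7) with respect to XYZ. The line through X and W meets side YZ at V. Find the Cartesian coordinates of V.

Line XW meets YZ where the X-coordinate vanishes; zeroing W's X-weight and renormalizing leaves Y, Z-weights 3/7 : 3/7 → (1/2, 1/2).
So V = (1/2)·Y + (1/2)·Z = (11, 2).

(11, 2)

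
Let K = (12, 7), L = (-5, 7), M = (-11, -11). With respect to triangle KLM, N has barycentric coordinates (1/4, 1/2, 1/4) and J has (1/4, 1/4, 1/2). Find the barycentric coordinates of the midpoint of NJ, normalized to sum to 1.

Since both coordinate triples sum to 1, the midpoint's barycentrics are the componentwise average.
(1/4+1/4)/2 = 1/4; similarly 3/8 and 3/8.

(1/4, 3/8, 3/8)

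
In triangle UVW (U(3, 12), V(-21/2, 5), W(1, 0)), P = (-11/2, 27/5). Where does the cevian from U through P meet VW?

(-61/8, 15/4)

Barycentric coordinates of P with respect to UVW: (1/5, 3/5, 1/5).
On side VW the U-coordinate is zero; dropping P's U-weight 1/5 and renormalizing the remaining 3/5 : 1/5 gives weights 3/4, 1/4 on V, W.
Q = (3/4)·(-21/2, 5) + (1/4)·(1, 0) = (-61/8, 15/4).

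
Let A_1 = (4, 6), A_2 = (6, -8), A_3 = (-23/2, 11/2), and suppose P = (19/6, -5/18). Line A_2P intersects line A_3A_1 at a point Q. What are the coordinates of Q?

(9/10, 59/10)

Barycentric coordinates of P with respect to A_1A_2A_3: (4/9, 4/9, 1/9).
On side A_3A_1 the A_2-coordinate is zero; dropping P's A_2-weight 4/9 and renormalizing the remaining 1/9 : 4/9 gives weights 1/5, 4/5 on A_3, A_1.
Q = (1/5)·(-23/2, 11/2) + (4/5)·(4, 6) = (9/10, 59/10).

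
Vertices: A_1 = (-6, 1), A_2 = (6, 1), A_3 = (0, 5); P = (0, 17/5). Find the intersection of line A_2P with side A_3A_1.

Barycentric coordinates of P with respect to A_1A_2A_3: (1/5, 1/5, 3/5).
On side A_3A_1 the A_2-coordinate is zero; dropping P's A_2-weight 1/5 and renormalizing the remaining 3/5 : 1/5 gives weights 3/4, 1/4 on A_3, A_1.
Q = (3/4)·(0, 5) + (1/4)·(-6, 1) = (-3/2, 4).

(-3/2, 4)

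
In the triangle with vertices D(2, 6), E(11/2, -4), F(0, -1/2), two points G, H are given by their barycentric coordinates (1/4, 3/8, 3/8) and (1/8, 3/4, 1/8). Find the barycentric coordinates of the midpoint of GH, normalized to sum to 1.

Since both coordinate triples sum to 1, the midpoint's barycentrics are the componentwise average.
(1/4+1/8)/2 = 3/16; similarly 9/16 and 1/4.

(3/16, 9/16, 1/4)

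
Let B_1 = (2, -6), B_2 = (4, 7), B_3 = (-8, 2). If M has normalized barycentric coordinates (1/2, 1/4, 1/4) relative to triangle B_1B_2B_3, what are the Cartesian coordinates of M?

M = (1/2)·B_1 + (1/4)·B_2 + (1/4)·B_3.
x-coordinate: (1/2)·2 + (1/4)·4 + (1/4)·(-8) = 0.
y-coordinate: (1/2)·(-6) + (1/4)·7 + (1/4)·2 = -3/4.

(0, -3/4)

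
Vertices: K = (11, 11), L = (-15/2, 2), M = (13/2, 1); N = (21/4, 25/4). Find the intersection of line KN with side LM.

(-1/2, 3/2)

Barycentric coordinates of N with respect to KLM: (1/2, 1/4, 1/4).
On side LM the K-coordinate is zero; dropping N's K-weight 1/2 and renormalizing the remaining 1/4 : 1/4 gives weights 1/2, 1/2 on L, M.
J = (1/2)·(-15/2, 2) + (1/2)·(13/2, 1) = (-1/2, 3/2).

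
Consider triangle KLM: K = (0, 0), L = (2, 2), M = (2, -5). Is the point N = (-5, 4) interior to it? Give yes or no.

no

Barycentric coordinates of N: (7/2, -17/14, -9/7).
The three coordinates are positive, negative, negative; a point is interior exactly when all three are positive.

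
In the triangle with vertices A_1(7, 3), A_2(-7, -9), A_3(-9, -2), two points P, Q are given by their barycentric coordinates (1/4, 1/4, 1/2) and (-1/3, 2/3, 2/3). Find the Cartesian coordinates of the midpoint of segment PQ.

(-35/4, -65/12)

Barycentric coordinates of the midpoint are the average: (-1/24, 11/24, 7/12).
Converting: (-1/24)·A_1 + (11/24)·A_2 + (7/12)·A_3 = (-35/4, -65/12).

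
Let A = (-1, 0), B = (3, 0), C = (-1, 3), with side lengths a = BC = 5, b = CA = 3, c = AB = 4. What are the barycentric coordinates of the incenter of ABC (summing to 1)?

(5/12, 1/4, 1/3)

The incenter has barycentric coordinates proportional to the opposite side lengths: (5 : 3 : 4).
Normalizing by 5+3+4 = 12 gives (5/12, 1/4, 1/3).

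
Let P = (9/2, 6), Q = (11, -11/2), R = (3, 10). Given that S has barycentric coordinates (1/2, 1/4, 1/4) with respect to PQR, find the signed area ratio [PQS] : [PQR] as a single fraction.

1/4

The signed ratio [PQS]/[PQR] equals the barycentric coordinate of S at vertex R, which is 1/4.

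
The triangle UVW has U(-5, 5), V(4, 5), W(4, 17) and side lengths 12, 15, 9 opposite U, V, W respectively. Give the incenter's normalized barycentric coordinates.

The incenter has barycentric coordinates proportional to the opposite side lengths: (12 : 15 : 9).
Normalizing by 12+15+9 = 36 gives (1/3, 5/12, 1/4).

(1/3, 5/12, 1/4)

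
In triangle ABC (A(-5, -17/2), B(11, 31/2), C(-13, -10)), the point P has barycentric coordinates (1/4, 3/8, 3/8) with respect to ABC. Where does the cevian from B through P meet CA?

(-49/5, -47/5)

Line BP meets CA where the B-coordinate vanishes; zeroing P's B-weight and renormalizing leaves C, A-weights 3/8 : 1/4 → (3/5, 2/5).
So Q = (3/5)·C + (2/5)·A = (-49/5, -47/5).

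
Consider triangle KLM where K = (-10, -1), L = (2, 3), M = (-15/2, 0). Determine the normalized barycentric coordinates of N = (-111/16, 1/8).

(1/4, 1/8, 5/8)

Signed area of the reference triangle: [KLM] = ½·((-10)·(3−0) + 2·(0−(-1)) + (-15/2)·(-1−3)) = ½·(-30 + 2 + 30) = 1.
[NLM] = ½·((-111/16)·(3−0) + 2·(0−(1/8)) + (-15/2)·(1/8−3)) = ½·(-333/16 − 1/4 + 345/16) = 1/4, so the K-coordinate is (1/4)/1 = 1/4.
[KNM] = ½·((-10)·(1/8−0) + (-111/16)·(0−(-1)) + (-15/2)·(-1−(1/8))) = ½·(-5/4 − 111/16 + 135/16) = 1/8, so the L-coordinate is 1/8.
[KLN] = ½·((-10)·(3−(1/8)) + 2·(1/8−(-1)) + (-111/16)·(-1−3)) = ½·(-115/4 + 9/4 + 111/4) = 5/8, so the M-coordinate is 5/8.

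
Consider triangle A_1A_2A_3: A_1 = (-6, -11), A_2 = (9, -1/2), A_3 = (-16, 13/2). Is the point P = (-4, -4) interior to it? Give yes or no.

Barycentric coordinates of P: (17/35, 2/7, 8/35).
The three coordinates are positive, positive, positive; a point is interior exactly when all three are positive.

yes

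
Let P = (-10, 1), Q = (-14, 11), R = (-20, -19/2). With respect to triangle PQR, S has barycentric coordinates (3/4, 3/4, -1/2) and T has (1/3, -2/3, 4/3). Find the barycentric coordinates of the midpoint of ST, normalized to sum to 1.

Since both coordinate triples sum to 1, the midpoint's barycentrics are the componentwise average.
(3/4+1/3)/2 = 13/24; similarly 1/24 and 5/12.

(13/24, 1/24, 5/12)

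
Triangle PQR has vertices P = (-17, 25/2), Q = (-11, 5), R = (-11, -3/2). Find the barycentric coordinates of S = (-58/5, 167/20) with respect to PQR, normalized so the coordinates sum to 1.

Signed area of the reference triangle: [PQR] = ½·((-17)·(5−(-3/2)) + (-11)·(-3/2−(25/2)) + (-11)·(25/2−5)) = ½·(-221/2 + 154 − 165/2) = -39/2.
[SQR] = ½·((-58/5)·(5−(-3/2)) + (-11)·(-3/2−(167/20)) + (-11)·(167/20−5)) = ½·(-377/5 + 2167/20 − 737/20) = -39/20, so the P-coordinate is (-39/20)/(-39/2) = 1/10.
[PSR] = ½·((-17)·(167/20−(-3/2)) + (-58/5)·(-3/2−(25/2)) + (-11)·(25/2−(167/20))) = ½·(-3349/20 + 812/5 − 913/20) = -507/20, so the Q-coordinate is 13/10.
[PQS] = ½·((-17)·(5−(167/20)) + (-11)·(167/20−(25/2)) + (-58/5)·(25/2−5)) = ½·(1139/20 + 913/20 − 87) = 39/5, so the R-coordinate is -2/5.

(1/10, 13/10, -2/5)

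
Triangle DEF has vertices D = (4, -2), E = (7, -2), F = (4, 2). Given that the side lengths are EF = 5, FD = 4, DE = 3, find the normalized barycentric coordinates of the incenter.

(5/12, 1/3, 1/4)

The incenter has barycentric coordinates proportional to the opposite side lengths: (5 : 4 : 3).
Normalizing by 5+4+3 = 12 gives (5/12, 1/3, 1/4).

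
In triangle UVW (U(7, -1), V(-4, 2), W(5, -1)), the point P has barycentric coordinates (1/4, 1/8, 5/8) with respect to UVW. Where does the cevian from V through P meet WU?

(39/7, -1)

Line VP meets WU where the V-coordinate vanishes; zeroing P's V-weight and renormalizing leaves W, U-weights 5/8 : 1/4 → (5/7, 2/7).
So Q = (5/7)·W + (2/7)·U = (39/7, -1).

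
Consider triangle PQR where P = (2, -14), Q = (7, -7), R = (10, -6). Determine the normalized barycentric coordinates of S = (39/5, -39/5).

(1/5, 1/5, 3/5)

Signed area of the reference triangle: [PQR] = ½·(2·(-7−(-6)) + 7·(-6−(-14)) + 10·(-14−(-7))) = ½·(-2 + 56 − 70) = -8.
[SQR] = ½·((39/5)·(-7−(-6)) + 7·(-6−(-39/5)) + 10·(-39/5−(-7))) = ½·(-39/5 + 63/5 − 8) = -8/5, so the P-coordinate is (-8/5)/(-8) = 1/5.
[PSR] = ½·(2·(-39/5−(-6)) + (39/5)·(-6−(-14)) + 10·(-14−(-39/5))) = ½·(-18/5 + 312/5 − 62) = -8/5, so the Q-coordinate is 1/5.
[PQS] = ½·(2·(-7−(-39/5)) + 7·(-39/5−(-14)) + (39/5)·(-14−(-7))) = ½·(8/5 + 217/5 − 273/5) = -24/5, so the R-coordinate is 3/5.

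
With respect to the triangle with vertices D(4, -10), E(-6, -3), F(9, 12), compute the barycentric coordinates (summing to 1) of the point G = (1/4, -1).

Signed area of the reference triangle: [DEF] = ½·(4·(-3−12) + (-6)·(12−(-10)) + 9·(-10−(-3))) = ½·(-60 − 132 − 63) = -255/2.
[GEF] = ½·((1/4)·(-3−12) + (-6)·(12−(-1)) + 9·(-1−(-3))) = ½·(-15/4 − 78 + 18) = -255/8, so the D-coordinate is (-255/8)/(-255/2) = 1/4.
[DGF] = ½·(4·(-1−12) + (1/4)·(12−(-10)) + 9·(-10−(-1))) = ½·(-52 + 11/2 − 81) = -255/4, so the E-coordinate is 1/2.
[DEG] = ½·(4·(-3−(-1)) + (-6)·(-1−(-10)) + (1/4)·(-10−(-3))) = ½·(-8 − 54 − 7/4) = -255/8, so the F-coordinate is 1/4.
Check: 1/4 + 1/2 + 1/4 = 1.

(1/4, 1/2, 1/4)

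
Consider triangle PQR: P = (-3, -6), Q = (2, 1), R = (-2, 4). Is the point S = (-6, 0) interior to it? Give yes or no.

no

Barycentric coordinates of S: (28/43, -36/43, 51/43).
The three coordinates are positive, negative, positive; a point is interior exactly when all three are positive.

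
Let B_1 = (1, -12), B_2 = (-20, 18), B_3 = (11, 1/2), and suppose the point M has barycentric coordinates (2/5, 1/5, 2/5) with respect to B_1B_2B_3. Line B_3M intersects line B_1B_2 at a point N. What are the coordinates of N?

(-6, -2)

Line B_3M meets B_1B_2 where the B_3-coordinate vanishes; zeroing M's B_3-weight and renormalizing leaves B_1, B_2-weights 2/5 : 1/5 → (2/3, 1/3).
So N = (2/3)·B_1 + (1/3)·B_2 = (-6, -2).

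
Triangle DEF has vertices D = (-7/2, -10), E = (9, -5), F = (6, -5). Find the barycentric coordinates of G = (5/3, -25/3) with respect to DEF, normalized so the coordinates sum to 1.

Signed area of the reference triangle: [DEF] = ½·((-7/2)·(-5−(-5)) + 9·(-5−(-10)) + 6·(-10−(-5))) = ½·(0 + 45 − 30) = 15/2.
[GEF] = ½·((5/3)·(-5−(-5)) + 9·(-5−(-25/3)) + 6·(-25/3−(-5))) = ½·(0 + 30 − 20) = 5, so the D-coordinate is 5/(15/2) = 2/3.
[DGF] = ½·((-7/2)·(-25/3−(-5)) + (5/3)·(-5−(-10)) + 6·(-10−(-25/3))) = ½·(35/3 + 25/3 − 10) = 5, so the E-coordinate is 2/3.
[DEG] = ½·((-7/2)·(-5−(-25/3)) + 9·(-25/3−(-10)) + (5/3)·(-10−(-5))) = ½·(-35/3 + 15 − 25/3) = -5/2, so the F-coordinate is -1/3.
Check: 2/3 + 2/3 − 1/3 = 1.

(2/3, 2/3, -1/3)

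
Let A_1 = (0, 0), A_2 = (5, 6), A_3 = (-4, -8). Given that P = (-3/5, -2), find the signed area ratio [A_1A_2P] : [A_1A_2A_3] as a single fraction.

[A_1A_2A_3] = ½·(0·(6−(-8)) + 5·(-8−0) + (-4)·(0−6)) = ½·(0 − 40 + 24) = -8.
[A_1A_2P] = ½·(0·(6−(-2)) + 5·(-2−0) + (-3/5)·(0−6)) = ½·(0 − 10 + 18/5) = -16/5, so the ratio is (-16/5)/(-8) = 2/5.

2/5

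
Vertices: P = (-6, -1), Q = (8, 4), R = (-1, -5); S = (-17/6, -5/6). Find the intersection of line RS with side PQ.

Barycentric coordinates of S with respect to PQR: (2/3, 1/6, 1/6).
On side PQ the R-coordinate is zero; dropping S's R-weight 1/6 and renormalizing the remaining 2/3 : 1/6 gives weights 4/5, 1/5 on P, Q.
T = (4/5)·(-6, -1) + (1/5)·(8, 4) = (-16/5, 0).

(-16/5, 0)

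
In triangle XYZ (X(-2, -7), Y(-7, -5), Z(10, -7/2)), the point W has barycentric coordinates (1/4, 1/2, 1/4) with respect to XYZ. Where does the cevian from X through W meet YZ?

(-4/3, -9/2)

Line XW meets YZ where the X-coordinate vanishes; zeroing W's X-weight and renormalizing leaves Y, Z-weights 1/2 : 1/4 → (2/3, 1/3).
So V = (2/3)·Y + (1/3)·Z = (-4/3, -9/2).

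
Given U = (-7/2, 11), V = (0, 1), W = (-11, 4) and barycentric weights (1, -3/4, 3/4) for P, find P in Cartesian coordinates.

(-47/4, 53/4)

P = 1·U + (-3/4)·V + (3/4)·W.
x-coordinate: 1·(-7/2) + (-3/4)·0 + (3/4)·(-11) = -47/4.
y-coordinate: 1·11 + (-3/4)·1 + (3/4)·4 = 53/4.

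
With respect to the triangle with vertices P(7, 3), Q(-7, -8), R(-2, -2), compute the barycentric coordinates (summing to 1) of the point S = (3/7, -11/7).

(3/7, 2/7, 2/7)

Signed area of the reference triangle: [PQR] = ½·(7·(-8−(-2)) + (-7)·(-2−3) + (-2)·(3−(-8))) = ½·(-42 + 35 − 22) = -29/2.
[SQR] = ½·((3/7)·(-8−(-2)) + (-7)·(-2−(-11/7)) + (-2)·(-11/7−(-8))) = ½·(-18/7 + 3 − 90/7) = -87/14, so the P-coordinate is (-87/14)/(-29/2) = 3/7.
[PSR] = ½·(7·(-11/7−(-2)) + (3/7)·(-2−3) + (-2)·(3−(-11/7))) = ½·(3 − 15/7 − 64/7) = -29/7, so the Q-coordinate is 2/7.
[PQS] = ½·(7·(-8−(-11/7)) + (-7)·(-11/7−3) + (3/7)·(3−(-8))) = ½·(-45 + 32 + 33/7) = -29/7, so the R-coordinate is 2/7.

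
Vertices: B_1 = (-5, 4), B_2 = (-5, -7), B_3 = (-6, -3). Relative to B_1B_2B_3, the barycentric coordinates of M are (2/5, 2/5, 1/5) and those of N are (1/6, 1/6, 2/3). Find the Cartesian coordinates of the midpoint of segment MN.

(-163/30, -43/20)

Barycentric coordinates of the midpoint are the average: (17/60, 17/60, 13/30).
Converting: (17/60)·B_1 + (17/60)·B_2 + (13/30)·B_3 = (-163/30, -43/20).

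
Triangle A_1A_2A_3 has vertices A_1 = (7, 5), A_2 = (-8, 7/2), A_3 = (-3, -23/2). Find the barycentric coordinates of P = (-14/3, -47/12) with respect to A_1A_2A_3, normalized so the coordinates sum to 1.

(1/18, 4/9, 1/2)

Signed area of the reference triangle: [A_1A_2A_3] = ½·(7·(7/2−(-23/2)) + (-8)·(-23/2−5) + (-3)·(5−(7/2))) = ½·(105 + 132 − 9/2) = 465/4.
[PA_2A_3] = ½·((-14/3)·(7/2−(-23/2)) + (-8)·(-23/2−(-47/12)) + (-3)·(-47/12−(7/2))) = ½·(-70 + 182/3 + 89/4) = 155/24, so the A_1-coordinate is (155/24)/(465/4) = 1/18.
[A_1PA_3] = ½·(7·(-47/12−(-23/2)) + (-14/3)·(-23/2−5) + (-3)·(5−(-47/12))) = ½·(637/12 + 77 − 107/4) = 155/3, so the A_2-coordinate is 4/9.
[A_1A_2P] = ½·(7·(7/2−(-47/12)) + (-8)·(-47/12−5) + (-14/3)·(5−(7/2))) = ½·(623/12 + 214/3 − 7) = 465/8, so the A_3-coordinate is 1/2.
Check: 1/18 + 4/9 + 1/2 = 1.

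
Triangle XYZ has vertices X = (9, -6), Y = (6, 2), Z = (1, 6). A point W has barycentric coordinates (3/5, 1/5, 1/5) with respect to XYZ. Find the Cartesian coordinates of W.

W = (3/5)·X + (1/5)·Y + (1/5)·Z.
x-coordinate: (3/5)·9 + (1/5)·6 + (1/5)·1 = 34/5.
y-coordinate: (3/5)·(-6) + (1/5)·2 + (1/5)·6 = -2.

(34/5, -2)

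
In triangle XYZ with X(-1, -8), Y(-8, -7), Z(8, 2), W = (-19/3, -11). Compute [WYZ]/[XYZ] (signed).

[XYZ] = ½·((-1)·(-7−2) + (-8)·(2−(-8)) + 8·(-8−(-7))) = ½·(9 − 80 − 8) = -79/2.
[WYZ] = ½·((-19/3)·(-7−2) + (-8)·(2−(-11)) + 8·(-11−(-7))) = ½·(57 − 104 − 32) = -79/2, so the ratio is (-79/2)/(-79/2) = 1.

1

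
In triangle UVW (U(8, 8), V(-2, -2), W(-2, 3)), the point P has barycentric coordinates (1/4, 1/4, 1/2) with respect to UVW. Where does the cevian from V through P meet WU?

Line VP meets WU where the V-coordinate vanishes; zeroing P's V-weight and renormalizing leaves W, U-weights 1/2 : 1/4 → (2/3, 1/3).
So Q = (2/3)·W + (1/3)·U = (4/3, 14/3).

(4/3, 14/3)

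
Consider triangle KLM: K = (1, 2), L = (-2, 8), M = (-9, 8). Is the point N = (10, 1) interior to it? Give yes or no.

no

Barycentric coordinates of N: (7/6, 22/21, -17/14).
The three coordinates are positive, positive, negative; a point is interior exactly when all three are positive.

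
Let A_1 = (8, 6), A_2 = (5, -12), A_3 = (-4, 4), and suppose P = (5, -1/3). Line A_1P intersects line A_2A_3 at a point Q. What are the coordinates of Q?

(2, -20/3)

Barycentric coordinates of P with respect to A_1A_2A_3: (1/2, 1/3, 1/6).
On side A_2A_3 the A_1-coordinate is zero; dropping P's A_1-weight 1/2 and renormalizing the remaining 1/3 : 1/6 gives weights 2/3, 1/3 on A_2, A_3.
Q = (2/3)·(5, -12) + (1/3)·(-4, 4) = (2, -20/3).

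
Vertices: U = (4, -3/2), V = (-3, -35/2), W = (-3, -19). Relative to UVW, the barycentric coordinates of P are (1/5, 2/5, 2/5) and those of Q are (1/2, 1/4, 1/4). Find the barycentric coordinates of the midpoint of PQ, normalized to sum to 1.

(7/20, 13/40, 13/40)

Since both coordinate triples sum to 1, the midpoint's barycentrics are the componentwise average.
(1/5+1/2)/2 = 7/20; similarly 13/40 and 13/40.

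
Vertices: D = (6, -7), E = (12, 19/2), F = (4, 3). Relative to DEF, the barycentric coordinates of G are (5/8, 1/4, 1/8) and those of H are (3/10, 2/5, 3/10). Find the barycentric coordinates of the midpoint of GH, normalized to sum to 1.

Since both coordinate triples sum to 1, the midpoint's barycentrics are the componentwise average.
(5/8+3/10)/2 = 37/80; similarly 13/40 and 17/80.

(37/80, 13/40, 17/80)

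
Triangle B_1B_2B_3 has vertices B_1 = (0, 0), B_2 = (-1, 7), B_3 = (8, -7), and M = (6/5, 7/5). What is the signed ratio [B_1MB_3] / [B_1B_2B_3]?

2/5

[B_1B_2B_3] = ½·(0·(7−(-7)) + (-1)·(-7−0) + 8·(0−7)) = ½·(0 + 7 − 56) = -49/2.
[B_1MB_3] = ½·(0·(7/5−(-7)) + (6/5)·(-7−0) + 8·(0−(7/5))) = ½·(0 − 42/5 − 56/5) = -49/5, so the ratio is (-49/5)/(-49/2) = 2/5.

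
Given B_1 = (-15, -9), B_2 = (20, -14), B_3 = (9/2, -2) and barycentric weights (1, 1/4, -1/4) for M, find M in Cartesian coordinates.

(-89/8, -12)

M = 1·B_1 + (1/4)·B_2 + (-1/4)·B_3.
x-coordinate: 1·(-15) + (1/4)·20 + (-1/4)·(9/2) = -89/8.
y-coordinate: 1·(-9) + (1/4)·(-14) + (-1/4)·(-2) = -12.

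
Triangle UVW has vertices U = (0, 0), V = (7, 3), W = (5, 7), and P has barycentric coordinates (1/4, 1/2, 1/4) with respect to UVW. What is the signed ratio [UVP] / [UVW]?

1/4

The signed ratio [UVP]/[UVW] equals the barycentric coordinate of P at vertex W, which is 1/4.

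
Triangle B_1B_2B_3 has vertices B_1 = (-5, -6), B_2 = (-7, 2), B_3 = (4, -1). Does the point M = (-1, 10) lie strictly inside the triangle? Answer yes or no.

Barycentric coordinates of M: (-53/41, 62/41, 32/41).
The three coordinates are negative, positive, positive; a point is interior exactly when all three are positive.

no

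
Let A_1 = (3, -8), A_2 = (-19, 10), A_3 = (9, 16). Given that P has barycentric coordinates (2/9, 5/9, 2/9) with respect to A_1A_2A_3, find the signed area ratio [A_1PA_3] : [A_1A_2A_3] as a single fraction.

The signed ratio [A_1PA_3]/[A_1A_2A_3] equals the barycentric coordinate of P at vertex A_2, which is 5/9.

5/9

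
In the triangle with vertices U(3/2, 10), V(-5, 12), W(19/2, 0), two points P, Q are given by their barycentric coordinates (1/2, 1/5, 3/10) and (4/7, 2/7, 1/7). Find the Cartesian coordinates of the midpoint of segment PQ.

Barycentric coordinates of the midpoint are the average: (15/28, 17/70, 31/140).
Converting: (15/28)·U + (17/70)·V + (31/140)·W = (237/140, 579/70).

(237/140, 579/70)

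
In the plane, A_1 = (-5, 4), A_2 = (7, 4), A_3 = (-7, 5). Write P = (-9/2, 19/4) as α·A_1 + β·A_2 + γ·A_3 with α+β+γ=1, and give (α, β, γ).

Signed area of the reference triangle: [A_1A_2A_3] = ½·((-5)·(4−5) + 7·(5−4) + (-7)·(4−4)) = ½·(5 + 7 + 0) = 6.
[PA_2A_3] = ½·((-9/2)·(4−5) + 7·(5−(19/4)) + (-7)·(19/4−4)) = ½·(9/2 + 7/4 − 21/4) = 1/2, so the A_1-coordinate is (1/2)/6 = 1/12.
[A_1PA_3] = ½·((-5)·(19/4−5) + (-9/2)·(5−4) + (-7)·(4−(19/4))) = ½·(5/4 − 9/2 + 21/4) = 1, so the A_2-coordinate is 1/6.
[A_1A_2P] = ½·((-5)·(4−(19/4)) + 7·(19/4−4) + (-9/2)·(4−4)) = ½·(15/4 + 21/4 + 0) = 9/2, so the A_3-coordinate is 3/4.
Check: 1/12 + 1/6 + 3/4 = 1.

(1/12, 1/6, 3/4)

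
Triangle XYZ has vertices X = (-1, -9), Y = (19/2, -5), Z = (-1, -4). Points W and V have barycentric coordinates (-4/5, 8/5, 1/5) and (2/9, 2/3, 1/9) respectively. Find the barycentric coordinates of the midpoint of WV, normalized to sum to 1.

(-13/45, 17/15, 7/45)

Since both coordinate triples sum to 1, the midpoint's barycentrics are the componentwise average.
(-4/5+2/9)/2 = -13/45; similarly 17/15 and 7/45.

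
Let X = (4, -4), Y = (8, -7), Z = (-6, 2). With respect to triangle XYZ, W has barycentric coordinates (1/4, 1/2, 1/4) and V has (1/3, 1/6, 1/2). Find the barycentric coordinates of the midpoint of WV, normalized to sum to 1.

Since both coordinate triples sum to 1, the midpoint's barycentrics are the componentwise average.
(1/4+1/3)/2 = 7/24; similarly 1/3 and 3/8.

(7/24, 1/3, 3/8)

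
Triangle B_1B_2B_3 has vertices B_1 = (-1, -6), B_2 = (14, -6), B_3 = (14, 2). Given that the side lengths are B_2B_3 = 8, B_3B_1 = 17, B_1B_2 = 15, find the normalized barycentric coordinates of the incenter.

The incenter has barycentric coordinates proportional to the opposite side lengths: (8 : 17 : 15).
Normalizing by 8+17+15 = 40 gives (1/5, 17/40, 3/8).

(1/5, 17/40, 3/8)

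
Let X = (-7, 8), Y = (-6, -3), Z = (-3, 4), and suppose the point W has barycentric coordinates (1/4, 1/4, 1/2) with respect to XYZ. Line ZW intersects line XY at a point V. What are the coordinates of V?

(-13/2, 5/2)

Line ZW meets XY where the Z-coordinate vanishes; zeroing W's Z-weight and renormalizing leaves X, Y-weights 1/4 : 1/4 → (1/2, 1/2).
So V = (1/2)·X + (1/2)·Y = (-13/2, 5/2).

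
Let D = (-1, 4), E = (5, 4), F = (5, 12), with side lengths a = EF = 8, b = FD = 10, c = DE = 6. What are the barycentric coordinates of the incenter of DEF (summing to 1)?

(1/3, 5/12, 1/4)

The incenter has barycentric coordinates proportional to the opposite side lengths: (8 : 10 : 6).
Normalizing by 8+10+6 = 24 gives (1/3, 5/12, 1/4).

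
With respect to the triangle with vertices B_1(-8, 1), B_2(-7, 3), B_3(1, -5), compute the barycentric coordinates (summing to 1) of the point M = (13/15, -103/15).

Signed area of the reference triangle: [B_1B_2B_3] = ½·((-8)·(3−(-5)) + (-7)·(-5−1) + 1·(1−3)) = ½·(-64 + 42 − 2) = -12.
[MB_2B_3] = ½·((13/15)·(3−(-5)) + (-7)·(-5−(-103/15)) + 1·(-103/15−3)) = ½·(104/15 − 196/15 − 148/15) = -8, so the B_1-coordinate is (-8)/(-12) = 2/3.
[B_1MB_3] = ½·((-8)·(-103/15−(-5)) + (13/15)·(-5−1) + 1·(1−(-103/15))) = ½·(224/15 − 26/5 + 118/15) = 44/5, so the B_2-coordinate is -11/15.
[B_1B_2M] = ½·((-8)·(3−(-103/15)) + (-7)·(-103/15−1) + (13/15)·(1−3)) = ½·(-1184/15 + 826/15 − 26/15) = -64/5, so the B_3-coordinate is 16/15.

(2/3, -11/15, 16/15)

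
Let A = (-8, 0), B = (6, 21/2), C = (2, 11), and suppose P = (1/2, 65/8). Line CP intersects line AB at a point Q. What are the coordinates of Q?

(-1, 21/4)

Barycentric coordinates of P with respect to ABC: (1/4, 1/4, 1/2).
On side AB the C-coordinate is zero; dropping P's C-weight 1/2 and renormalizing the remaining 1/4 : 1/4 gives weights 1/2, 1/2 on A, B.
Q = (1/2)·(-8, 0) + (1/2)·(6, 21/2) = (-1, 21/4).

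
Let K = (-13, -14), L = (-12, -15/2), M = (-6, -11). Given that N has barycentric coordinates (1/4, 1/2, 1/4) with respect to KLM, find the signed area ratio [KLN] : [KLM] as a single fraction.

1/4

The signed ratio [KLN]/[KLM] equals the barycentric coordinate of N at vertex M, which is 1/4.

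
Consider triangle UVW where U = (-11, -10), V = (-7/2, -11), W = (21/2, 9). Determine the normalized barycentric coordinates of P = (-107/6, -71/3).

(2/3, 1, -2/3)

Signed area of the reference triangle: [UVW] = ½·((-11)·(-11−9) + (-7/2)·(9−(-10)) + (21/2)·(-10−(-11))) = ½·(220 − 133/2 + 21/2) = 82.
[PVW] = ½·((-107/6)·(-11−9) + (-7/2)·(9−(-71/3)) + (21/2)·(-71/3−(-11))) = ½·(1070/3 − 343/3 − 133) = 164/3, so the U-coordinate is (164/3)/82 = 2/3.
[UPW] = ½·((-11)·(-71/3−9) + (-107/6)·(9−(-10)) + (21/2)·(-10−(-71/3))) = ½·(1078/3 − 2033/6 + 287/2) = 82, so the V-coordinate is 1.
[UVP] = ½·((-11)·(-11−(-71/3)) + (-7/2)·(-71/3−(-10)) + (-107/6)·(-10−(-11))) = ½·(-418/3 + 287/6 − 107/6) = -164/3, so the W-coordinate is -2/3.
Check: 2/3 + 1 − 2/3 = 1.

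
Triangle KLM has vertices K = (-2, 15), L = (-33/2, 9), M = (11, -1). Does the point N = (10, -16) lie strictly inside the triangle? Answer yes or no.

no

Barycentric coordinates of N: (-169/124, 211/310, 1043/620).
The three coordinates are negative, positive, positive; a point is interior exactly when all three are positive.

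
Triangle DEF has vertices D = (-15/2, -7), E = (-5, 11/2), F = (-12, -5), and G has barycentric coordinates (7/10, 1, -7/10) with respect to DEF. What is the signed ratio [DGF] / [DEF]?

The signed ratio [DGF]/[DEF] equals the barycentric coordinate of G at vertex E, which is 1.

1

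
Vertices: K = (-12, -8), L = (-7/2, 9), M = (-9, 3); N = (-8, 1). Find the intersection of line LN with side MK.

Barycentric coordinates of N with respect to KLM: (2/5, 2/5, 1/5).
On side MK the L-coordinate is zero; dropping N's L-weight 2/5 and renormalizing the remaining 1/5 : 2/5 gives weights 1/3, 2/3 on M, K.
J = (1/3)·(-9, 3) + (2/3)·(-12, -8) = (-11, -13/3).

(-11, -13/3)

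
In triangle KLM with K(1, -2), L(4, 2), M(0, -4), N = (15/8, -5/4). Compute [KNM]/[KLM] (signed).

[KLM] = ½·(1·(2−(-4)) + 4·(-4−(-2)) + 0·(-2−2)) = ½·(6 − 8 + 0) = -1.
[KNM] = ½·(1·(-5/4−(-4)) + (15/8)·(-4−(-2)) + 0·(-2−(-5/4))) = ½·(11/4 − 15/4 + 0) = -1/2, so the ratio is (-1/2)/(-1) = 1/2.

1/2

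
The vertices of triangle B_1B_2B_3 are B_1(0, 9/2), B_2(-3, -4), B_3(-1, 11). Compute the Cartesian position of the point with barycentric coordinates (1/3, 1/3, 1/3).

M = (1/3)·B_1 + (1/3)·B_2 + (1/3)·B_3.
x-coordinate: (1/3)·0 + (1/3)·(-3) + (1/3)·(-1) = -4/3.
y-coordinate: (1/3)·(9/2) + (1/3)·(-4) + (1/3)·11 = 23/6.

(-4/3, 23/6)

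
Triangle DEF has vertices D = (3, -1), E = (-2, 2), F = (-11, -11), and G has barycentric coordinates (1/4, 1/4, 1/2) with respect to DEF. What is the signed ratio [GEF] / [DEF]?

1/4

The signed ratio [GEF]/[DEF] equals the barycentric coordinate of G at vertex D, which is 1/4.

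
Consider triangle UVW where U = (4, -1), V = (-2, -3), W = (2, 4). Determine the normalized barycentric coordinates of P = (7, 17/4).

(1, -3/4, 3/4)

Signed area of the reference triangle: [UVW] = ½·(4·(-3−4) + (-2)·(4−(-1)) + 2·(-1−(-3))) = ½·(-28 − 10 + 4) = -17.
[PVW] = ½·(7·(-3−4) + (-2)·(4−(17/4)) + 2·(17/4−(-3))) = ½·(-49 + 1/2 + 29/2) = -17, so the U-coordinate is (-17)/(-17) = 1.
[UPW] = ½·(4·(17/4−4) + 7·(4−(-1)) + 2·(-1−(17/4))) = ½·(1 + 35 − 21/2) = 51/4, so the V-coordinate is -3/4.
[UVP] = ½·(4·(-3−(17/4)) + (-2)·(17/4−(-1)) + 7·(-1−(-3))) = ½·(-29 − 21/2 + 14) = -51/4, so the W-coordinate is 3/4.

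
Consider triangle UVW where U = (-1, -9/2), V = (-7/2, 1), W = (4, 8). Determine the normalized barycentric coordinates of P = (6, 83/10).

Signed area of the reference triangle: [UVW] = ½·((-1)·(1−8) + (-7/2)·(8−(-9/2)) + 4·(-9/2−1)) = ½·(7 − 175/4 − 22) = -235/8.
[PVW] = ½·(6·(1−8) + (-7/2)·(8−(83/10)) + 4·(83/10−1)) = ½·(-42 + 21/20 + 146/5) = -47/8, so the U-coordinate is (-47/8)/(-235/8) = 1/5.
[UPW] = ½·((-1)·(83/10−8) + 6·(8−(-9/2)) + 4·(-9/2−(83/10))) = ½·(-3/10 + 75 − 256/5) = 47/4, so the V-coordinate is -2/5.
[UVP] = ½·((-1)·(1−(83/10)) + (-7/2)·(83/10−(-9/2)) + 6·(-9/2−1)) = ½·(73/10 − 224/5 − 33) = -141/4, so the W-coordinate is 6/5.
Check: 1/5 − 2/5 + 6/5 = 1.

(1/5, -2/5, 6/5)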